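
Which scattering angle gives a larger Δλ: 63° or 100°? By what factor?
100° produces the larger shift by a factor of 2.150

Calculate both shifts using Δλ = λ_C(1 - cos θ):

For θ₁ = 63°:
Δλ₁ = 2.4263 × (1 - cos(63°))
Δλ₁ = 2.4263 × 0.5460
Δλ₁ = 1.3248 pm

For θ₂ = 100°:
Δλ₂ = 2.4263 × (1 - cos(100°))
Δλ₂ = 2.4263 × 1.1736
Δλ₂ = 2.8476 pm

The 100° angle produces the larger shift.
Ratio: 2.8476/1.3248 = 2.150

(Intermediate values are shown rounded; full precision is carried through to the final answer.)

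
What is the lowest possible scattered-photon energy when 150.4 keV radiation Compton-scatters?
94.6715 keV (at θ = 180°)

The scattered photon has minimum energy when its wavelength is maximum, i.e., when the Compton shift Δλ = λ_C(1 − cos θ) is maximum. This occurs at θ = 180° (backscattering), giving Δλ_max = 2λ_C = 4.8526 pm.

Initial wavelength: λ₀ = hc/E₀ = 8.2436 pm
Maximum final wavelength: λ'_max = λ₀ + 2λ_C = 8.2436 + 4.8526 = 13.0963 pm
Minimum final energy: E'_min = hc/λ'_max = 94.6715 keV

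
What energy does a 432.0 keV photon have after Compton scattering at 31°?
385.4558 keV

First convert energy to wavelength:
λ = hc/E, with hc ≈ 1239.842 keV·pm (i.e. 1239.842 eV·nm)

For E = 432.0 keV = 432000 eV:
λ = 1239.842 keV·pm / 432.0 keV
λ = 2.8700 pm

Calculate the Compton shift:
Δλ = λ_C(1 - cos(31°)) = 2.4263 × 0.1428
Δλ = 0.3466 pm

Final wavelength:
λ' = 2.8700 + 0.3466 = 3.2166 pm

Final energy:
E' = hc/λ' = 1239.842 / 3.2166 = 385.4558 keV

(Intermediate values are shown rounded; full precision is carried through to the final answer.)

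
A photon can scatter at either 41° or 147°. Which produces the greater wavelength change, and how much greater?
147° produces the larger shift by a factor of 7.496

Calculate both shifts using Δλ = λ_C(1 - cos θ):

For θ₁ = 41°:
Δλ₁ = 2.4263 × (1 - cos(41°))
Δλ₁ = 2.4263 × 0.2453
Δλ₁ = 0.5952 pm

For θ₂ = 147°:
Δλ₂ = 2.4263 × (1 - cos(147°))
Δλ₂ = 2.4263 × 1.8387
Δλ₂ = 4.4612 pm

The 147° angle produces the larger shift.
Ratio: 4.4612/0.5952 = 7.496

(Intermediate values are shown rounded; full precision is carried through to the final answer.)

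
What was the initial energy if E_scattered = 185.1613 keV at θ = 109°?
356.2999 keV

Convert final energy to wavelength (hc ≈ 1239.842 keV·pm):
λ' = hc/E' = 1239.842 / 185.1613 = 6.6960 pm

Calculate the Compton shift:
Δλ = λ_C(1 - cos(109°))
Δλ = 2.4263 × (1 - cos(109°))
Δλ = 3.2162 pm

Initial wavelength:
λ = λ' - Δλ = 6.6960 - 3.2162 = 3.4798 pm

Initial energy:
E = hc/λ = 1239.842 / 3.4798 = 356.2999 keV

(Intermediate values are shown rounded; full precision is carried through to the final answer.)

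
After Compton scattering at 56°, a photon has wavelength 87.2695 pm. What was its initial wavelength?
86.2000 pm

From λ' = λ + Δλ, we have λ = λ' - Δλ

First calculate the Compton shift:
Δλ = λ_C(1 - cos θ)
Δλ = 2.4263 × (1 - cos(56°))
Δλ = 2.4263 × 0.4408
Δλ = 1.0695 pm

Initial wavelength:
λ = λ' - Δλ
λ = 87.2695 - 1.0695
λ = 86.2000 pm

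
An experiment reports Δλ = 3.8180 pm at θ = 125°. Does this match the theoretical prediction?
Yes, consistent

Calculate the expected shift for θ = 125°:

Δλ_expected = λ_C(1 - cos(125°))
Δλ_expected = 2.4263 × (1 - cos(125°))
Δλ_expected = 2.4263 × 1.5736
Δλ_expected = 3.8180 pm

Given shift: 3.8180 pm
Expected shift: 3.8180 pm
Difference: 0.0000 pm

The values match. This is consistent with Compton scattering at the stated angle.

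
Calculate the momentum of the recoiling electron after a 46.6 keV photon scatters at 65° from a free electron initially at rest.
2.6114e-23 kg·m/s

The electron is initially at rest, so by conservation of momentum:
p⃗_e = p⃗₀ − p⃗'  (incident photon momentum minus scattered photon momentum)

Photon momentum magnitudes (p = h/λ = E/c):
λ₀ = hc/E₀ = 26.6061 pm → p₀ = h/λ₀ = 2.4904e-23 kg·m/s
Δλ = λ_C(1 − cos 65°) = 1.4009 pm
λ' = 28.0070 pm → p' = h/λ' = 2.3659e-23 kg·m/s

The scattered photon makes angle θ = 65° with the incident direction, so by the law of cosines:
|p⃗_e|² = p₀² + p'² − 2p₀p'cos θ
|p⃗_e|² = (2.4904e-23)² + (2.3659e-23)² − 2·2.4904e-23·2.3659e-23·cos(65°)
|p⃗_e| = 2.6114e-23 kg·m/s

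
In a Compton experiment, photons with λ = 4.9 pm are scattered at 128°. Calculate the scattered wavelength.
8.8201 pm

Using the Compton scattering formula:
λ' = λ + Δλ = λ + λ_C(1 - cos θ)

Given:
- Initial wavelength λ = 4.9 pm
- Scattering angle θ = 128°
- Compton wavelength λ_C ≈ 2.4263 pm

Calculate the shift:
Δλ = 2.4263 × (1 - cos(128°))
Δλ = 2.4263 × 1.6157
Δλ = 3.9201 pm

Final wavelength:
λ' = 4.9 + 3.9201 = 8.8201 pm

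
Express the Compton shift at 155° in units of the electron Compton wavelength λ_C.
1.9063 λ_C

The Compton shift formula is:
Δλ = λ_C(1 - cos θ)

Dividing both sides by λ_C:
Δλ/λ_C = 1 - cos θ

For θ = 155°:
Δλ/λ_C = 1 - cos(155°)
Δλ/λ_C = 1 - -0.9063
Δλ/λ_C = 1.9063

This means the shift is 1.9063 × λ_C = 4.6253 pm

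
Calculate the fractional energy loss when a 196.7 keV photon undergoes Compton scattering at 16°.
0.0147 (or 1.47%)

Calculate initial and final photon energies:

Initial: E₀ = 196.7 keV → λ₀ = 6.3032 pm
Compton shift: Δλ = 0.0940 pm
Final wavelength: λ' = 6.3972 pm
Final energy: E' = 193.8100 keV

Fractional energy loss:
(E₀ - E')/E₀ = (196.7000 - 193.8100)/196.7000
= 2.8900/196.7000
= 0.0147
= 1.47%

(Intermediate values are shown rounded; full precision is carried through to the final answer.)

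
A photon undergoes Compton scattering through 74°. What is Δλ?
1.7575 pm

Using the Compton scattering formula:
Δλ = λ_C(1 - cos θ)

where λ_C = h/(m_e·c) ≈ 2.4263 pm is the Compton wavelength of an electron.

For θ = 74°:
cos(74°) = 0.2756
1 - cos(74°) = 0.7244

Δλ = 2.4263 × 0.7244
Δλ = 1.7575 pm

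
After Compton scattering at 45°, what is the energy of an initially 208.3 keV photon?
186.0830 keV

First convert energy to wavelength:
λ = hc/E, with hc ≈ 1239.842 keV·pm (i.e. 1239.842 eV·nm)

For E = 208.3 keV = 208300 eV:
λ = 1239.842 keV·pm / 208.3 keV
λ = 5.9522 pm

Calculate the Compton shift:
Δλ = λ_C(1 - cos(45°)) = 2.4263 × 0.2929
Δλ = 0.7106 pm

Final wavelength:
λ' = 5.9522 + 0.7106 = 6.6628 pm

Final energy:
E' = hc/λ' = 1239.842 / 6.6628 = 186.0830 keV

(Intermediate values are shown rounded; full precision is carried through to the final answer.)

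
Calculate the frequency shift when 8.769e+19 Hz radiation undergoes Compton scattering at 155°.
5.042e+19 Hz (decrease)

Convert frequency to wavelength (c = 299792458 m/s):
λ₀ = c/f₀ = 299792458/8.769e+19 = 3.4187759e-12 m = 3.4188 pm

Calculate Compton shift:
Δλ = λ_C(1 - cos(155°)) = 4.6253 pm

Final wavelength:
λ' = λ₀ + Δλ = 3.4188 + 4.6253 = 8.0441 pm

Final frequency:
f' = c/λ' = 299792458/8.0440700e-12 = 3.7268753e+19 Hz

Frequency shift (decrease):
Δf = f₀ - f' = 8.769e+19 - 3.7268753e+19 = 5.042e+19 Hz

(Intermediate values are shown rounded; full precision is carried through to the final answer.)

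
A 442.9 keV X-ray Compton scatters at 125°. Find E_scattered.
187.3621 keV

First convert energy to wavelength:
λ = hc/E, with hc ≈ 1239.842 keV·pm (i.e. 1239.842 eV·nm)

For E = 442.9 keV = 442900 eV:
λ = 1239.842 keV·pm / 442.9 keV
λ = 2.7994 pm

Calculate the Compton shift:
Δλ = λ_C(1 - cos(125°)) = 2.4263 × 1.5736
Δλ = 3.8180 pm

Final wavelength:
λ' = 2.7994 + 3.8180 = 6.6174 pm

Final energy:
E' = hc/λ' = 1239.842 / 6.6174 = 187.3621 keV

(Intermediate values are shown rounded; full precision is carried through to the final answer.)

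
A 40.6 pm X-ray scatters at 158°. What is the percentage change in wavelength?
11.5171%

Calculate the Compton shift:
Δλ = λ_C(1 - cos(158°))
Δλ = 2.4263 × (1 - cos(158°))
Δλ = 2.4263 × 1.9272
Δλ = 4.6759 pm

Percentage change:
(Δλ/λ₀) × 100 = (4.6759/40.6) × 100
= 11.5171%

(Intermediate values are shown rounded; full precision is carried through to the final answer.)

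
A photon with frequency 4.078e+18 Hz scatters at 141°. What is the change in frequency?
2.259e+17 Hz (decrease)

Convert frequency to wavelength (c = 299792458 m/s):
λ₀ = c/f₀ = 299792458/4.078e+18 = 7.3514580e-11 m = 73.5146 pm

Calculate Compton shift:
Δλ = λ_C(1 - cos(141°)) = 4.3119 pm

Final wavelength:
λ' = λ₀ + Δλ = 73.5146 + 4.3119 = 77.8265 pm

Final frequency:
f' = c/λ' = 299792458/7.7826488e-11 = 3.8520620e+18 Hz

Frequency shift (decrease):
Δf = f₀ - f' = 4.078e+18 - 3.8520620e+18 = 2.259e+17 Hz

(Intermediate values are shown rounded; full precision is carried through to the final answer.)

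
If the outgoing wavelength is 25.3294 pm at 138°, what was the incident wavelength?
21.1000 pm

From λ' = λ + Δλ, we have λ = λ' - Δλ

First calculate the Compton shift:
Δλ = λ_C(1 - cos θ)
Δλ = 2.4263 × (1 - cos(138°))
Δλ = 2.4263 × 1.7431
Δλ = 4.2294 pm

Initial wavelength:
λ = λ' - Δλ
λ = 25.3294 - 4.2294
λ = 21.1000 pm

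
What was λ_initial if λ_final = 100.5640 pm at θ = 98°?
97.8000 pm

From λ' = λ + Δλ, we have λ = λ' - Δλ

First calculate the Compton shift:
Δλ = λ_C(1 - cos θ)
Δλ = 2.4263 × (1 - cos(98°))
Δλ = 2.4263 × 1.1392
Δλ = 2.7640 pm

Initial wavelength:
λ = λ' - Δλ
λ = 100.5640 - 2.7640
λ = 97.8000 pm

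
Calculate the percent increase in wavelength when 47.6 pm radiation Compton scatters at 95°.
5.5415%

Calculate the Compton shift:
Δλ = λ_C(1 - cos(95°))
Δλ = 2.4263 × (1 - cos(95°))
Δλ = 2.4263 × 1.0872
Δλ = 2.6378 pm

Percentage change:
(Δλ/λ₀) × 100 = (2.6378/47.6) × 100
= 5.5415%

(Intermediate values are shown rounded; full precision is carried through to the final answer.)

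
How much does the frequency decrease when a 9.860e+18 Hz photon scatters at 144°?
1.244e+18 Hz (decrease)

Convert frequency to wavelength (c = 299792458 m/s):
λ₀ = c/f₀ = 299792458/9.860e+18 = 3.0404915e-11 m = 30.4049 pm

Calculate Compton shift:
Δλ = λ_C(1 - cos(144°)) = 4.3892 pm

Final wavelength:
λ' = λ₀ + Δλ = 30.4049 + 4.3892 = 34.7942 pm

Final frequency:
f' = c/λ' = 299792458/3.4794151e-11 = 8.6161740e+18 Hz

Frequency shift (decrease):
Δf = f₀ - f' = 9.860e+18 - 8.6161740e+18 = 1.244e+18 Hz

(Intermediate values are shown rounded; full precision is carried through to the final answer.)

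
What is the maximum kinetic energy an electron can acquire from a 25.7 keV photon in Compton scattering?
2.3488 keV

Maximum energy transfer occurs at θ = 180° (backscattering).

Initial photon: E₀ = 25.7 keV → λ₀ = 48.2429 pm

Maximum Compton shift (at 180°):
Δλ_max = 2λ_C = 2 × 2.4263 = 4.8526 pm

Final wavelength:
λ' = 48.2429 + 4.8526 = 53.0955 pm

Minimum photon energy (maximum energy to electron):
E'_min = hc/λ' = 23.3512 keV

Maximum electron kinetic energy:
K_max = E₀ - E'_min = 25.7000 - 23.3512 = 2.3488 keV

(Intermediate values are shown rounded; full precision is carried through to the final answer.)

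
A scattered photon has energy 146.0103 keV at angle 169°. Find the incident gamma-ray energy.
336.6001 keV

Convert final energy to wavelength (hc ≈ 1239.842 keV·pm):
λ' = hc/E' = 1239.842 / 146.0103 = 8.4915 pm

Calculate the Compton shift:
Δλ = λ_C(1 - cos(169°))
Δλ = 2.4263 × (1 - cos(169°))
Δλ = 4.8080 pm

Initial wavelength:
λ = λ' - Δλ = 8.4915 - 4.8080 = 3.6834 pm

Initial energy:
E = hc/λ = 1239.842 / 3.6834 = 336.6001 keV

(Intermediate values are shown rounded; full precision is carried through to the final answer.)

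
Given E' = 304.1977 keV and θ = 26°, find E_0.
323.6999 keV

Convert final energy to wavelength (hc ≈ 1239.842 keV·pm):
λ' = hc/E' = 1239.842 / 304.1977 = 4.0758 pm

Calculate the Compton shift:
Δλ = λ_C(1 - cos(26°))
Δλ = 2.4263 × (1 - cos(26°))
Δλ = 0.2456 pm

Initial wavelength:
λ = λ' - Δλ = 4.0758 - 0.2456 = 3.8302 pm

Initial energy:
E = hc/λ = 1239.842 / 3.8302 = 323.6999 keV

(Intermediate values are shown rounded; full precision is carried through to the final answer.)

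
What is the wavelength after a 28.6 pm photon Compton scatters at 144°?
32.9892 pm

Using the Compton scattering formula:
λ' = λ + Δλ = λ + λ_C(1 - cos θ)

Given:
- Initial wavelength λ = 28.6 pm
- Scattering angle θ = 144°
- Compton wavelength λ_C ≈ 2.4263 pm

Calculate the shift:
Δλ = 2.4263 × (1 - cos(144°))
Δλ = 2.4263 × 1.8090
Δλ = 4.3892 pm

Final wavelength:
λ' = 28.6 + 4.3892 = 32.9892 pm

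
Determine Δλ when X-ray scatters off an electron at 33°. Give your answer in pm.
0.3914 pm

Using the Compton scattering formula:
Δλ = λ_C(1 - cos θ)

where λ_C = h/(m_e·c) ≈ 2.4263 pm is the Compton wavelength of an electron.

For θ = 33°:
cos(33°) = 0.8387
1 - cos(33°) = 0.1613

Δλ = 2.4263 × 0.1613
Δλ = 0.3914 pm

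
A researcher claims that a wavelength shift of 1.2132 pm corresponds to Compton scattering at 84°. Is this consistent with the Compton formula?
No, inconsistent

Calculate the expected shift for θ = 84°:

Δλ_expected = λ_C(1 - cos(84°))
Δλ_expected = 2.4263 × (1 - cos(84°))
Δλ_expected = 2.4263 × 0.8955
Δλ_expected = 2.1727 pm

Given shift: 1.2132 pm
Expected shift: 2.1727 pm
Difference: 0.9595 pm

The values do not match. The given shift corresponds to θ ≈ 60.0°, not 84°.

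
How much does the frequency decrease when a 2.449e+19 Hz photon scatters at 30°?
6.335e+17 Hz (decrease)

Convert frequency to wavelength (c = 299792458 m/s):
λ₀ = c/f₀ = 299792458/2.449e+19 = 1.2241423e-11 m = 12.2414 pm

Calculate Compton shift:
Δλ = λ_C(1 - cos(30°)) = 0.3251 pm

Final wavelength:
λ' = λ₀ + Δλ = 12.2414 + 0.3251 = 12.5665 pm

Final frequency:
f' = c/λ' = 299792458/1.2566487e-11 = 2.3856504e+19 Hz

Frequency shift (decrease):
Δf = f₀ - f' = 2.449e+19 - 2.3856504e+19 = 6.335e+17 Hz

(Intermediate values are shown rounded; full precision is carried through to the final answer.)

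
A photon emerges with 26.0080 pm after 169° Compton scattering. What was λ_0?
21.2000 pm

From λ' = λ + Δλ, we have λ = λ' - Δλ

First calculate the Compton shift:
Δλ = λ_C(1 - cos θ)
Δλ = 2.4263 × (1 - cos(169°))
Δλ = 2.4263 × 1.9816
Δλ = 4.8080 pm

Initial wavelength:
λ = λ' - Δλ
λ = 26.0080 - 4.8080
λ = 21.2000 pm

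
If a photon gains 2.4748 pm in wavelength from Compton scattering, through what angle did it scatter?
91.15°

From the Compton formula Δλ = λ_C(1 - cos θ), we can solve for θ:

cos θ = 1 - Δλ/λ_C

Given:
- Δλ = 2.4748 pm
- λ_C = h/(m_e·c) ≈ 2.42631024 pm

cos θ = 1 - 2.4748/2.42631024
cos θ = 1 - 1.019985
cos θ = -0.019985

θ = arccos(-0.019985)
θ = 91.15°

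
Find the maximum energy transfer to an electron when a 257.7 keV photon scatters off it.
129.4025 keV

Maximum energy transfer occurs at θ = 180° (backscattering).

Initial photon: E₀ = 257.7 keV → λ₀ = 4.8112 pm

Maximum Compton shift (at 180°):
Δλ_max = 2λ_C = 2 × 2.4263 = 4.8526 pm

Final wavelength:
λ' = 4.8112 + 4.8526 = 9.6638 pm

Minimum photon energy (maximum energy to electron):
E'_min = hc/λ' = 128.2975 keV

Maximum electron kinetic energy:
K_max = E₀ - E'_min = 257.7000 - 128.2975 = 129.4025 keV

(Intermediate values are shown rounded; full precision is carried through to the final answer.)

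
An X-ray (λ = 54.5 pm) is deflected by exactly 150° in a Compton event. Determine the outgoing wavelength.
59.0276 pm

Using the Compton formula: λ' = λ + λ_C(1 − cos θ)

For θ = 150°, cos θ = -√3/2 (exact) ≈ -0.8660, so:
1 − cos 150° = 1 − (-√3/2) ≈ 1.8660

Δλ = λ_C × 1.8660 = 2.4263 × 1.8660 = 4.5276 pm

λ' = 54.5 + 4.5276 = 59.0276 pm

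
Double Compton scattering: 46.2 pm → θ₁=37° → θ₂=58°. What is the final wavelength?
47.8291 pm

Apply Compton shift twice:

First scattering at θ₁ = 37°:
Δλ₁ = λ_C(1 - cos(37°))
Δλ₁ = 2.4263 × 0.2014
Δλ₁ = 0.4886 pm

After first scattering:
λ₁ = 46.2 + 0.4886 = 46.6886 pm

Second scattering at θ₂ = 58°:
Δλ₂ = λ_C(1 - cos(58°))
Δλ₂ = 2.4263 × 0.4701
Δλ₂ = 1.1406 pm

Final wavelength:
λ₂ = 46.6886 + 1.1406 = 47.8291 pm

Total shift: Δλ_total = 0.4886 + 1.1406 = 1.6291 pm

(Intermediate values are shown rounded; full precision is carried through to the final answer.)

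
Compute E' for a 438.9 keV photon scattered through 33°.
385.4846 keV

First convert energy to wavelength:
λ = hc/E, with hc ≈ 1239.842 keV·pm (i.e. 1239.842 eV·nm)

For E = 438.9 keV = 438900 eV:
λ = 1239.842 keV·pm / 438.9 keV
λ = 2.8249 pm

Calculate the Compton shift:
Δλ = λ_C(1 - cos(33°)) = 2.4263 × 0.1613
Δλ = 0.3914 pm

Final wavelength:
λ' = 2.8249 + 0.3914 = 3.2163 pm

Final energy:
E' = hc/λ' = 1239.842 / 3.2163 = 385.4846 keV

(Intermediate values are shown rounded; full precision is carried through to the final answer.)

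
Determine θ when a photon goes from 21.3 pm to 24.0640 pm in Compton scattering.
98.00°

First find the wavelength shift:
Δλ = λ' - λ = 24.0640 - 21.3 = 2.7640 pm

Using Δλ = λ_C(1 - cos θ), with λ_C = h/(m_e·c) ≈ 2.42631024 pm:
cos θ = 1 - Δλ/λ_C
cos θ = 1 - 2.7640/2.42631024
cos θ = -0.139178

θ = arccos(-0.139178)
θ = 98.00°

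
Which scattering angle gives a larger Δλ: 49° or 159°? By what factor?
159° produces the larger shift by a factor of 5.622

Calculate both shifts using Δλ = λ_C(1 - cos θ):

For θ₁ = 49°:
Δλ₁ = 2.4263 × (1 - cos(49°))
Δλ₁ = 2.4263 × 0.3439
Δλ₁ = 0.8345 pm

For θ₂ = 159°:
Δλ₂ = 2.4263 × (1 - cos(159°))
Δλ₂ = 2.4263 × 1.9336
Δλ₂ = 4.6915 pm

The 159° angle produces the larger shift.
Ratio: 4.6915/0.8345 = 5.622

(Intermediate values are shown rounded; full precision is carried through to the final answer.)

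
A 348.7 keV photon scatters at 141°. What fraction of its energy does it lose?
0.5481 (or 54.81%)

Calculate initial and final photon energies:

Initial: E₀ = 348.7 keV → λ₀ = 3.5556 pm
Compton shift: Δλ = 4.3119 pm
Final wavelength: λ' = 7.8675 pm
Final energy: E' = 157.5899 keV

Fractional energy loss:
(E₀ - E')/E₀ = (348.7000 - 157.5899)/348.7000
= 191.1101/348.7000
= 0.5481
= 54.81%

(Intermediate values are shown rounded; full precision is carried through to the final answer.)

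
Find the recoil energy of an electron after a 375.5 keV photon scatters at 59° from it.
98.6575 keV

By energy conservation: K_e = E_initial - E_final

First find the scattered photon energy:
Initial wavelength: λ = hc/E = 3.3018 pm
Compton shift: Δλ = λ_C(1 - cos(59°)) = 1.1767 pm
Final wavelength: λ' = 3.3018 + 1.1767 = 4.4785 pm
Final photon energy: E' = hc/λ' = 276.8425 keV

Electron kinetic energy:
K_e = E - E' = 375.5000 - 276.8425 = 98.6575 keV

(Intermediate values are shown rounded; full precision is carried through to the final answer.)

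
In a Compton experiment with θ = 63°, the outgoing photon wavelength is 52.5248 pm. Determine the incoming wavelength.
51.2000 pm

From λ' = λ + Δλ, we have λ = λ' - Δλ

First calculate the Compton shift:
Δλ = λ_C(1 - cos θ)
Δλ = 2.4263 × (1 - cos(63°))
Δλ = 2.4263 × 0.5460
Δλ = 1.3248 pm

Initial wavelength:
λ = λ' - Δλ
λ = 52.5248 - 1.3248
λ = 51.2000 pm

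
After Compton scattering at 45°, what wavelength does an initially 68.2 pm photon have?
68.9106 pm

Using the Compton formula: λ' = λ + λ_C(1 − cos θ)

For θ = 45°, cos θ = √2/2 (exact) ≈ 0.7071, so:
1 − cos 45° = 1 − (√2/2) ≈ 0.2929

Δλ = λ_C × 0.2929 = 2.4263 × 0.2929 = 0.7106 pm

λ' = 68.2 + 0.7106 = 68.9106 pm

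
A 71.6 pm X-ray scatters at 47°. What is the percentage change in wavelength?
1.0776%

Calculate the Compton shift:
Δλ = λ_C(1 - cos(47°))
Δλ = 2.4263 × (1 - cos(47°))
Δλ = 2.4263 × 0.3180
Δλ = 0.7716 pm

Percentage change:
(Δλ/λ₀) × 100 = (0.7716/71.6) × 100
= 1.0776%

(Intermediate values are shown rounded; full precision is carried through to the final answer.)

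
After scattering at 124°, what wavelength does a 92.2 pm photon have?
95.9831 pm

Using the Compton scattering formula:
λ' = λ + Δλ = λ + λ_C(1 - cos θ)

Given:
- Initial wavelength λ = 92.2 pm
- Scattering angle θ = 124°
- Compton wavelength λ_C ≈ 2.4263 pm

Calculate the shift:
Δλ = 2.4263 × (1 - cos(124°))
Δλ = 2.4263 × 1.5592
Δλ = 3.7831 pm

Final wavelength:
λ' = 92.2 + 3.7831 = 95.9831 pm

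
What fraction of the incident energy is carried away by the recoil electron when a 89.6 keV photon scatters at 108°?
0.1867 (or 18.67%)

Calculate initial and final photon energies:

Initial: E₀ = 89.6 keV → λ₀ = 13.8375 pm
Compton shift: Δλ = 3.1761 pm
Final wavelength: λ' = 17.0136 pm
Final energy: E' = 72.8736 keV

Fractional energy loss:
(E₀ - E')/E₀ = (89.6000 - 72.8736)/89.6000
= 16.7264/89.6000
= 0.1867
= 18.67%

(Intermediate values are shown rounded; full precision is carried through to the final answer.)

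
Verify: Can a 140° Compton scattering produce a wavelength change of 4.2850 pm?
Yes, consistent

Calculate the expected shift for θ = 140°:

Δλ_expected = λ_C(1 - cos(140°))
Δλ_expected = 2.4263 × (1 - cos(140°))
Δλ_expected = 2.4263 × 1.7660
Δλ_expected = 4.2850 pm

Given shift: 4.2850 pm
Expected shift: 4.2850 pm
Difference: 0.0000 pm

The values match. This is consistent with Compton scattering at the stated angle.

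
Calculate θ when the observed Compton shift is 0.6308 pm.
42.27°

From the Compton formula Δλ = λ_C(1 - cos θ), we can solve for θ:

cos θ = 1 - Δλ/λ_C

Given:
- Δλ = 0.6308 pm
- λ_C = h/(m_e·c) ≈ 2.42631024 pm

cos θ = 1 - 0.6308/2.42631024
cos θ = 1 - 0.259983
cos θ = 0.740017

θ = arccos(0.740017)
θ = 42.27°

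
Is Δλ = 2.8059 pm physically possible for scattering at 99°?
Yes, consistent

Calculate the expected shift for θ = 99°:

Δλ_expected = λ_C(1 - cos(99°))
Δλ_expected = 2.4263 × (1 - cos(99°))
Δλ_expected = 2.4263 × 1.1564
Δλ_expected = 2.8059 pm

Given shift: 2.8059 pm
Expected shift: 2.8059 pm
Difference: 0.0000 pm

The values match. This is consistent with Compton scattering at the stated angle.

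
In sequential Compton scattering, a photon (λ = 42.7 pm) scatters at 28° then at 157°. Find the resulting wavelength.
47.6437 pm

Apply Compton shift twice:

First scattering at θ₁ = 28°:
Δλ₁ = λ_C(1 - cos(28°))
Δλ₁ = 2.4263 × 0.1171
Δλ₁ = 0.2840 pm

After first scattering:
λ₁ = 42.7 + 0.2840 = 42.9840 pm

Second scattering at θ₂ = 157°:
Δλ₂ = λ_C(1 - cos(157°))
Δλ₂ = 2.4263 × 1.9205
Δλ₂ = 4.6597 pm

Final wavelength:
λ₂ = 42.9840 + 4.6597 = 47.6437 pm

Total shift: Δλ_total = 0.2840 + 4.6597 = 4.9437 pm

(Intermediate values are shown rounded; full precision is carried through to the final answer.)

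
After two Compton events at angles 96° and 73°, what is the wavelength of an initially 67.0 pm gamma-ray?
71.3969 pm

Apply Compton shift twice:

First scattering at θ₁ = 96°:
Δλ₁ = λ_C(1 - cos(96°))
Δλ₁ = 2.4263 × 1.1045
Δλ₁ = 2.6799 pm

After first scattering:
λ₁ = 67.0 + 2.6799 = 69.6799 pm

Second scattering at θ₂ = 73°:
Δλ₂ = λ_C(1 - cos(73°))
Δλ₂ = 2.4263 × 0.7076
Δλ₂ = 1.7169 pm

Final wavelength:
λ₂ = 69.6799 + 1.7169 = 71.3969 pm

Total shift: Δλ_total = 2.6799 + 1.7169 = 4.3969 pm

(Intermediate values are shown rounded; full precision is carried through to the final answer.)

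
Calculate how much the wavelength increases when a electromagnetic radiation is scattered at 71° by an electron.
1.6364 pm

Using the Compton scattering formula:
Δλ = λ_C(1 - cos θ)

where λ_C = h/(m_e·c) ≈ 2.4263 pm is the Compton wavelength of an electron.

For θ = 71°:
cos(71°) = 0.3256
1 - cos(71°) = 0.6744

Δλ = 2.4263 × 0.6744
Δλ = 1.6364 pm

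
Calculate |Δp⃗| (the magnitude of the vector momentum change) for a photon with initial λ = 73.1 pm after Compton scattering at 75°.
1.0905e-23 kg·m/s

Photon momentum magnitude is p = h/λ.

Initial momentum:
p₀ = h/λ = 6.6261e-34/7.3100e-11 = 9.0644e-24 kg·m/s

After scattering:
λ' = λ + Δλ = 73.1 + 1.7983 = 74.8983 pm
p' = h/λ' = 6.6261e-34/7.4898e-11 = 8.8468e-24 kg·m/s

Momentum is a vector; the scattered photon's direction makes angle θ = 75° with the incident direction. The magnitude of the vector change Δp⃗ = p⃗₀ − p⃗' is found from the law of cosines:
|Δp⃗|² = p₀² + p'² − 2p₀p'cos θ
|Δp⃗|² = (9.0644e-24)² + (8.8468e-24)² − 2·9.0644e-24·8.8468e-24·cos(75°)
|Δp⃗| = 1.0905e-23 kg·m/s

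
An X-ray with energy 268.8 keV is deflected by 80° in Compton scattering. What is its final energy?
187.3583 keV

First convert energy to wavelength:
λ = hc/E, with hc ≈ 1239.842 keV·pm (i.e. 1239.842 eV·nm)

For E = 268.8 keV = 268800 eV:
λ = 1239.842 keV·pm / 268.8 keV
λ = 4.6125 pm

Calculate the Compton shift:
Δλ = λ_C(1 - cos(80°)) = 2.4263 × 0.8264
Δλ = 2.0050 pm

Final wavelength:
λ' = 4.6125 + 2.0050 = 6.6175 pm

Final energy:
E' = hc/λ' = 1239.842 / 6.6175 = 187.3583 keV

(Intermediate values are shown rounded; full precision is carried through to the final answer.)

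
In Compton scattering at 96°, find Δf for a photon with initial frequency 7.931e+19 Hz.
3.290e+19 Hz (decrease)

Convert frequency to wavelength (c = 299792458 m/s):
λ₀ = c/f₀ = 299792458/7.931e+19 = 3.7800083e-12 m = 3.7800 pm

Calculate Compton shift:
Δλ = λ_C(1 - cos(96°)) = 2.6799 pm

Final wavelength:
λ' = λ₀ + Δλ = 3.7800 + 2.6799 = 6.4599 pm

Final frequency:
f' = c/λ' = 299792458/6.4599370e-12 = 4.6407954e+19 Hz

Frequency shift (decrease):
Δf = f₀ - f' = 7.931e+19 - 4.6407954e+19 = 3.290e+19 Hz

(Intermediate values are shown rounded; full precision is carried through to the final answer.)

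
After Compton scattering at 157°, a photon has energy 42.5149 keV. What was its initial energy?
50.6000 keV

Convert final energy to wavelength (hc ≈ 1239.842 keV·pm):
λ' = hc/E' = 1239.842 / 42.5149 = 29.1625 pm

Calculate the Compton shift:
Δλ = λ_C(1 - cos(157°))
Δλ = 2.4263 × (1 - cos(157°))
Δλ = 4.6597 pm

Initial wavelength:
λ = λ' - Δλ = 29.1625 - 4.6597 = 24.5028 pm

Initial energy:
E = hc/λ = 1239.842 / 24.5028 = 50.6000 keV

(Intermediate values are shown rounded; full precision is carried through to the final answer.)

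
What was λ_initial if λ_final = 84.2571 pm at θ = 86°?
82.0000 pm

From λ' = λ + Δλ, we have λ = λ' - Δλ

First calculate the Compton shift:
Δλ = λ_C(1 - cos θ)
Δλ = 2.4263 × (1 - cos(86°))
Δλ = 2.4263 × 0.9302
Δλ = 2.2571 pm

Initial wavelength:
λ = λ' - Δλ
λ = 84.2571 - 2.2571
λ = 82.0000 pm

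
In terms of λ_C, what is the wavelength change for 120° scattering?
1.5000 λ_C

The Compton shift formula is:
Δλ = λ_C(1 - cos θ)

Dividing both sides by λ_C:
Δλ/λ_C = 1 - cos θ

For θ = 120°:
Δλ/λ_C = 1 - cos(120°)
Δλ/λ_C = 1 - -0.5000
Δλ/λ_C = 1.5000

This means the shift is 1.5000 × λ_C = 3.6395 pm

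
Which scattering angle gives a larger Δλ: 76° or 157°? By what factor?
157° produces the larger shift by a factor of 2.533

Calculate both shifts using Δλ = λ_C(1 - cos θ):

For θ₁ = 76°:
Δλ₁ = 2.4263 × (1 - cos(76°))
Δλ₁ = 2.4263 × 0.7581
Δλ₁ = 1.8393 pm

For θ₂ = 157°:
Δλ₂ = 2.4263 × (1 - cos(157°))
Δλ₂ = 2.4263 × 1.9205
Δλ₂ = 4.6597 pm

The 157° angle produces the larger shift.
Ratio: 4.6597/1.8393 = 2.533

(Intermediate values are shown rounded; full precision is carried through to the final answer.)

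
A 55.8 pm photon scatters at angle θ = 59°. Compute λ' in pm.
56.9767 pm

Using the Compton scattering formula:
λ' = λ + Δλ = λ + λ_C(1 - cos θ)

Given:
- Initial wavelength λ = 55.8 pm
- Scattering angle θ = 59°
- Compton wavelength λ_C ≈ 2.4263 pm

Calculate the shift:
Δλ = 2.4263 × (1 - cos(59°))
Δλ = 2.4263 × 0.4850
Δλ = 1.1767 pm

Final wavelength:
λ' = 55.8 + 1.1767 = 56.9767 pm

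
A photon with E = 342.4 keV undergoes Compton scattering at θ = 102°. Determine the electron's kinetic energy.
153.1632 keV

By energy conservation: K_e = E_initial - E_final

First find the scattered photon energy:
Initial wavelength: λ = hc/E = 3.6210 pm
Compton shift: Δλ = λ_C(1 - cos(102°)) = 2.9308 pm
Final wavelength: λ' = 3.6210 + 2.9308 = 6.5518 pm
Final photon energy: E' = hc/λ' = 189.2368 keV

Electron kinetic energy:
K_e = E - E' = 342.4000 - 189.2368 = 153.1632 keV

(Intermediate values are shown rounded; full precision is carried through to the final answer.)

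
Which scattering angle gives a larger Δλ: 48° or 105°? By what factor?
105° produces the larger shift by a factor of 3.805

Calculate both shifts using Δλ = λ_C(1 - cos θ):

For θ₁ = 48°:
Δλ₁ = 2.4263 × (1 - cos(48°))
Δλ₁ = 2.4263 × 0.3309
Δλ₁ = 0.8028 pm

For θ₂ = 105°:
Δλ₂ = 2.4263 × (1 - cos(105°))
Δλ₂ = 2.4263 × 1.2588
Δλ₂ = 3.0543 pm

The 105° angle produces the larger shift.
Ratio: 3.0543/0.8028 = 3.805

(Intermediate values are shown rounded; full precision is carried through to the final answer.)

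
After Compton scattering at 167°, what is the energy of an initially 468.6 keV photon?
166.7289 keV

First convert energy to wavelength:
λ = hc/E, with hc ≈ 1239.842 keV·pm (i.e. 1239.842 eV·nm)

For E = 468.6 keV = 468600 eV:
λ = 1239.842 keV·pm / 468.6 keV
λ = 2.6458 pm

Calculate the Compton shift:
Δλ = λ_C(1 - cos(167°)) = 2.4263 × 1.9744
Δλ = 4.7904 pm

Final wavelength:
λ' = 2.6458 + 4.7904 = 7.4363 pm

Final energy:
E' = hc/λ' = 1239.842 / 7.4363 = 166.7289 keV

(Intermediate values are shown rounded; full precision is carried through to the final answer.)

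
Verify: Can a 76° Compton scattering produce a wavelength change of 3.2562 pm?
No, inconsistent

Calculate the expected shift for θ = 76°:

Δλ_expected = λ_C(1 - cos(76°))
Δλ_expected = 2.4263 × (1 - cos(76°))
Δλ_expected = 2.4263 × 0.7581
Δλ_expected = 1.8393 pm

Given shift: 3.2562 pm
Expected shift: 1.8393 pm
Difference: 1.4168 pm

The values do not match. The given shift corresponds to θ ≈ 110.0°, not 76°.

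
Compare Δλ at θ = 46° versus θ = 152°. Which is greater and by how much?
152° produces the larger shift by a factor of 6.167

Calculate both shifts using Δλ = λ_C(1 - cos θ):

For θ₁ = 46°:
Δλ₁ = 2.4263 × (1 - cos(46°))
Δλ₁ = 2.4263 × 0.3053
Δλ₁ = 0.7409 pm

For θ₂ = 152°:
Δλ₂ = 2.4263 × (1 - cos(152°))
Δλ₂ = 2.4263 × 1.8829
Δλ₂ = 4.5686 pm

The 152° angle produces the larger shift.
Ratio: 4.5686/0.7409 = 6.167

(Intermediate values are shown rounded; full precision is carried through to the final answer.)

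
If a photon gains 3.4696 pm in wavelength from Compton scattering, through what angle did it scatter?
115.47°

From the Compton formula Δλ = λ_C(1 - cos θ), we can solve for θ:

cos θ = 1 - Δλ/λ_C

Given:
- Δλ = 3.4696 pm
- λ_C = h/(m_e·c) ≈ 2.42631024 pm

cos θ = 1 - 3.4696/2.42631024
cos θ = 1 - 1.429990
cos θ = -0.429990

θ = arccos(-0.429990)
θ = 115.47°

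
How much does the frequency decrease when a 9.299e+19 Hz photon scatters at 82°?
3.656e+19 Hz (decrease)

Convert frequency to wavelength (c = 299792458 m/s):
λ₀ = c/f₀ = 299792458/9.299e+19 = 3.2239215e-12 m = 3.2239 pm

Calculate Compton shift:
Δλ = λ_C(1 - cos(82°)) = 2.0886 pm

Final wavelength:
λ' = λ₀ + Δλ = 3.2239 + 2.0886 = 5.3126 pm

Final frequency:
f' = c/λ' = 299792458/5.3125546e-12 = 5.6430942e+19 Hz

Frequency shift (decrease):
Δf = f₀ - f' = 9.299e+19 - 5.6430942e+19 = 3.656e+19 Hz

(Intermediate values are shown rounded; full precision is carried through to the final answer.)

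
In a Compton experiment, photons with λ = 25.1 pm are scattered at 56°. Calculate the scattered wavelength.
26.1695 pm

Using the Compton scattering formula:
λ' = λ + Δλ = λ + λ_C(1 - cos θ)

Given:
- Initial wavelength λ = 25.1 pm
- Scattering angle θ = 56°
- Compton wavelength λ_C ≈ 2.4263 pm

Calculate the shift:
Δλ = 2.4263 × (1 - cos(56°))
Δλ = 2.4263 × 0.4408
Δλ = 1.0695 pm

Final wavelength:
λ' = 25.1 + 1.0695 = 26.1695 pm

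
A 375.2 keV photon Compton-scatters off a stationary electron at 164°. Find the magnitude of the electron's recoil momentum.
2.8043e-22 kg·m/s

The electron is initially at rest, so by conservation of momentum:
p⃗_e = p⃗₀ − p⃗'  (incident photon momentum minus scattered photon momentum)

Photon momentum magnitudes (p = h/λ = E/c):
λ₀ = hc/E₀ = 3.3045 pm → p₀ = h/λ₀ = 2.0052e-22 kg·m/s
Δλ = λ_C(1 − cos 164°) = 4.7586 pm
λ' = 8.0631 pm → p' = h/λ' = 8.2178e-23 kg·m/s

The scattered photon makes angle θ = 164° with the incident direction, so by the law of cosines:
|p⃗_e|² = p₀² + p'² − 2p₀p'cos θ
|p⃗_e|² = (2.0052e-22)² + (8.2178e-23)² − 2·2.0052e-22·8.2178e-23·cos(164°)
|p⃗_e| = 2.8043e-22 kg·m/s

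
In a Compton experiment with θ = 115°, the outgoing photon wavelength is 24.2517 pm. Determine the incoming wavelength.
20.8000 pm

From λ' = λ + Δλ, we have λ = λ' - Δλ

First calculate the Compton shift:
Δλ = λ_C(1 - cos θ)
Δλ = 2.4263 × (1 - cos(115°))
Δλ = 2.4263 × 1.4226
Δλ = 3.4517 pm

Initial wavelength:
λ = λ' - Δλ
λ = 24.2517 - 3.4517
λ = 20.8000 pm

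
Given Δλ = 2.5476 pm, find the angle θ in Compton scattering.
92.87°

From the Compton formula Δλ = λ_C(1 - cos θ), we can solve for θ:

cos θ = 1 - Δλ/λ_C

Given:
- Δλ = 2.5476 pm
- λ_C = h/(m_e·c) ≈ 2.42631024 pm

cos θ = 1 - 2.5476/2.42631024
cos θ = 1 - 1.049989
cos θ = -0.049989

θ = arccos(-0.049989)
θ = 92.87°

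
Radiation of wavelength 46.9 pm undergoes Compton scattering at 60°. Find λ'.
48.1132 pm

Using the Compton formula: λ' = λ + λ_C(1 − cos θ)

For θ = 60°, cos θ = 1/2 (exact) = 0.5000, so:
1 − cos 60° = 1 − (1/2) = 0.5000

Δλ = λ_C × 0.5000 = 2.4263 × 0.5000 = 1.2132 pm

λ' = 46.9 + 1.2132 = 48.1132 pm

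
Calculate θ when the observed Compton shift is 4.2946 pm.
140.36°

From the Compton formula Δλ = λ_C(1 - cos θ), we can solve for θ:

cos θ = 1 - Δλ/λ_C

Given:
- Δλ = 4.2946 pm
- λ_C = h/(m_e·c) ≈ 2.42631024 pm

cos θ = 1 - 4.2946/2.42631024
cos θ = 1 - 1.770013
cos θ = -0.770013

θ = arccos(-0.770013)
θ = 140.36°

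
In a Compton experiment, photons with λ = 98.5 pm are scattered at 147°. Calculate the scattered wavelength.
102.9612 pm

Using the Compton scattering formula:
λ' = λ + Δλ = λ + λ_C(1 - cos θ)

Given:
- Initial wavelength λ = 98.5 pm
- Scattering angle θ = 147°
- Compton wavelength λ_C ≈ 2.4263 pm

Calculate the shift:
Δλ = 2.4263 × (1 - cos(147°))
Δλ = 2.4263 × 1.8387
Δλ = 4.4612 pm

Final wavelength:
λ' = 98.5 + 4.4612 = 102.9612 pm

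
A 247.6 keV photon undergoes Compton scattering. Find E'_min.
125.7439 keV (at θ = 180°)

The scattered photon has minimum energy when its wavelength is maximum, i.e., when the Compton shift Δλ = λ_C(1 − cos θ) is maximum. This occurs at θ = 180° (backscattering), giving Δλ_max = 2λ_C = 4.8526 pm.

Initial wavelength: λ₀ = hc/E₀ = 5.0074 pm
Maximum final wavelength: λ'_max = λ₀ + 2λ_C = 5.0074 + 4.8526 = 9.8601 pm
Minimum final energy: E'_min = hc/λ'_max = 125.7439 keV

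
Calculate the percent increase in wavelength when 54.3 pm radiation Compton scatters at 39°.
0.9958%

Calculate the Compton shift:
Δλ = λ_C(1 - cos(39°))
Δλ = 2.4263 × (1 - cos(39°))
Δλ = 2.4263 × 0.2229
Δλ = 0.5407 pm

Percentage change:
(Δλ/λ₀) × 100 = (0.5407/54.3) × 100
= 0.9958%

(Intermediate values are shown rounded; full precision is carried through to the final answer.)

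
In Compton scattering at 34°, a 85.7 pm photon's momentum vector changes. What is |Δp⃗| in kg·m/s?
4.5103e-24 kg·m/s

Photon momentum magnitude is p = h/λ.

Initial momentum:
p₀ = h/λ = 6.6261e-34/8.5700e-11 = 7.7317e-24 kg·m/s

After scattering:
λ' = λ + Δλ = 85.7 + 0.4148 = 86.1148 pm
p' = h/λ' = 6.6261e-34/8.6115e-11 = 7.6945e-24 kg·m/s

Momentum is a vector; the scattered photon's direction makes angle θ = 34° with the incident direction. The magnitude of the vector change Δp⃗ = p⃗₀ − p⃗' is found from the law of cosines:
|Δp⃗|² = p₀² + p'² − 2p₀p'cos θ
|Δp⃗|² = (7.7317e-24)² + (7.6945e-24)² − 2·7.7317e-24·7.6945e-24·cos(34°)
|Δp⃗| = 4.5103e-24 kg·m/s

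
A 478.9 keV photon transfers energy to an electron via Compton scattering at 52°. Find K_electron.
126.8184 keV

By energy conservation: K_e = E_initial - E_final

First find the scattered photon energy:
Initial wavelength: λ = hc/E = 2.5889 pm
Compton shift: Δλ = λ_C(1 - cos(52°)) = 0.9325 pm
Final wavelength: λ' = 2.5889 + 0.9325 = 3.5215 pm
Final photon energy: E' = hc/λ' = 352.0816 keV

Electron kinetic energy:
K_e = E - E' = 478.9000 - 352.0816 = 126.8184 keV

(Intermediate values are shown rounded; full precision is carried through to the final answer.)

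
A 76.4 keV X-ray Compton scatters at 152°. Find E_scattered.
59.6166 keV

First convert energy to wavelength:
λ = hc/E, with hc ≈ 1239.842 keV·pm (i.e. 1239.842 eV·nm)

For E = 76.4 keV = 76400 eV:
λ = 1239.842 keV·pm / 76.4 keV
λ = 16.2283 pm

Calculate the Compton shift:
Δλ = λ_C(1 - cos(152°)) = 2.4263 × 1.8829
Δλ = 4.5686 pm

Final wavelength:
λ' = 16.2283 + 4.5686 = 20.7969 pm

Final energy:
E' = hc/λ' = 1239.842 / 20.7969 = 59.6166 keV

(Intermediate values are shown rounded; full precision is carried through to the final answer.)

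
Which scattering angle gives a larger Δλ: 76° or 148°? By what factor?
148° produces the larger shift by a factor of 2.438

Calculate both shifts using Δλ = λ_C(1 - cos θ):

For θ₁ = 76°:
Δλ₁ = 2.4263 × (1 - cos(76°))
Δλ₁ = 2.4263 × 0.7581
Δλ₁ = 1.8393 pm

For θ₂ = 148°:
Δλ₂ = 2.4263 × (1 - cos(148°))
Δλ₂ = 2.4263 × 1.8480
Δλ₂ = 4.4839 pm

The 148° angle produces the larger shift.
Ratio: 4.4839/1.8393 = 2.438

(Intermediate values are shown rounded; full precision is carried through to the final answer.)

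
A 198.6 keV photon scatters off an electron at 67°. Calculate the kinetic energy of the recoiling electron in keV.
38.0234 keV

By energy conservation: K_e = E_initial - E_final

First find the scattered photon energy:
Initial wavelength: λ = hc/E = 6.2429 pm
Compton shift: Δλ = λ_C(1 - cos(67°)) = 1.4783 pm
Final wavelength: λ' = 6.2429 + 1.4783 = 7.7212 pm
Final photon energy: E' = hc/λ' = 160.5766 keV

Electron kinetic energy:
K_e = E - E' = 198.6000 - 160.5766 = 38.0234 keV

(Intermediate values are shown rounded; full precision is carried through to the final answer.)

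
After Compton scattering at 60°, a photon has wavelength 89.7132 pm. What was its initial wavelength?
88.5000 pm

From λ' = λ + Δλ, we have λ = λ' - Δλ

First calculate the Compton shift:
Δλ = λ_C(1 - cos θ)
Δλ = 2.4263 × (1 - cos(60°))
Δλ = 2.4263 × 0.5000
Δλ = 1.2132 pm

Initial wavelength:
λ = λ' - Δλ
λ = 89.7132 - 1.2132
λ = 88.5000 pm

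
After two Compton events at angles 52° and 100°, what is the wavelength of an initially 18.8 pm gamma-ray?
22.5802 pm

Apply Compton shift twice:

First scattering at θ₁ = 52°:
Δλ₁ = λ_C(1 - cos(52°))
Δλ₁ = 2.4263 × 0.3843
Δλ₁ = 0.9325 pm

After first scattering:
λ₁ = 18.8 + 0.9325 = 19.7325 pm

Second scattering at θ₂ = 100°:
Δλ₂ = λ_C(1 - cos(100°))
Δλ₂ = 2.4263 × 1.1736
Δλ₂ = 2.8476 pm

Final wavelength:
λ₂ = 19.7325 + 2.8476 = 22.5802 pm

Total shift: Δλ_total = 0.9325 + 2.8476 = 3.7802 pm

(Intermediate values are shown rounded; full precision is carried through to the final answer.)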